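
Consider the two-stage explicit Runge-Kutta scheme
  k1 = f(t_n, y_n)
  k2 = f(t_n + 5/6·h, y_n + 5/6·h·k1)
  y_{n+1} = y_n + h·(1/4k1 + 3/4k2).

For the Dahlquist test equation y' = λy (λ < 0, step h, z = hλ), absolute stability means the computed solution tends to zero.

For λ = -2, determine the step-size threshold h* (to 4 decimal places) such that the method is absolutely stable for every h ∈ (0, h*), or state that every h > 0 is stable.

(-1.6000,0); λ=-2 ⇒ h* = (8/5)/2 = 0.8000.

Test eqn y'=λy, z=hλ:
  k1=λy_n ⇒ h·k1=z·y_n;  k2=λ(1+5/6z)y_n ⇒ h·k2=z(1+5/6z)y_n
  y_{n+1}/y_n = 1 + 1/4z + 3/4z(1+5/6z) = 1 + z + 5/8z²
  R(z) = 1 + z + 5/8z².

Find x<0 with |R(x)|<1.
x=-0.6: |R|=0.6250
R=1: x+5/8x²=0 ⇒ x=−8/5=-1.6000; min R=1−1/(4·5/8)=0.6000>−1
Confirm numerically:
  x=-1.554: |R|=0.95532 <1
  x=-1.508: |R|=0.91329 <1
  x=-1.384: |R|=0.81316 <1
  x=-2.067: |R|=1.60331 >1
  x=-1.953: |R|=1.43088 >1
Stable set (-1.6000, 0).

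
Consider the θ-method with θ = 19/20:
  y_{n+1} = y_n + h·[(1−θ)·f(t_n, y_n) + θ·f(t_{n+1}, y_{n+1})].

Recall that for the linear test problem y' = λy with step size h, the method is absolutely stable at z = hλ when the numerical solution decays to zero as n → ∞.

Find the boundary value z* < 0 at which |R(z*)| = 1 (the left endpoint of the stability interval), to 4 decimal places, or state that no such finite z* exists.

(−∞, 0) — no finite endpoint.

Test eqn y'=λy, z=hλ:
  y_{n+1} = y_n + z·[1/20·y_n + 19/20·y_{n+1}] ⇒ (1 − 19/20z)y_{n+1} = (1 + 1/20z)y_n
  R(z) = (1 + 1/20z)/(1 − 19/20z).

Need |R(x)|<1, x<0.
x=-0.3: |R|=0.7665
x=-2: |R|=0.3103
x=-10: |R|=0.0476
x=-100: |R|=0.0417
θ=19/20≥1/2 ⇒ |1+1/20x|<|1−19/20x| ∀x<0 ⇒ unbounded interval.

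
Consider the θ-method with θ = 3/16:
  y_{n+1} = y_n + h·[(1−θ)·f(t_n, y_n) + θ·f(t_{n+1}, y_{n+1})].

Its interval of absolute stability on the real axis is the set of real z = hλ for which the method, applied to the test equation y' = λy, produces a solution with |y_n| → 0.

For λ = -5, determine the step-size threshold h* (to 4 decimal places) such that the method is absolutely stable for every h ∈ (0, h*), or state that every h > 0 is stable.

With y'=λy (z=hλ):
  y_{n+1} = y_n + z·[13/16·y_n + 3/16·y_{n+1}] ⇒ (1 − 3/16z)y_{n+1} = (1 + 13/16z)y_n
  R(z) = (1 + 13/16z)/(1 − 3/16z).

Boundary: |R(x)|=1, x<0.
x=-0.67: |R|=0.4048
R=−1: 1+13/16x = −1+3/16x ⇒ -5/8x=2 ⇒ x=2/(-5/8)=-3.2000
Confirm numerically:
  x=-2.786: |R|=0.83004 <1
  x=-2.639: |R|=0.76544 <1
  x=-1.889: |R|=0.39493 <1
  x=-3.718: |R|=1.19076 >1
  x=-3.470: |R|=1.10223 >1
Stable set (-3.2000, 0).

(-3.2000,0); λ=-5 ⇒ h* = (16/5)/5 = 0.6400.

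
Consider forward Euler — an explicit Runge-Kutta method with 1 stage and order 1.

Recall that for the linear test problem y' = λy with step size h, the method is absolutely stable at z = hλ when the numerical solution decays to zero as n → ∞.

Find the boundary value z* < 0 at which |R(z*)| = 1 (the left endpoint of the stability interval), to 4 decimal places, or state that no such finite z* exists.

z* = -2.0000.

On y'=λy, z=hλ:
  order 1, 1-stage ⇒ R(z)=1+z
  (e.g. R(-0.76)=0.24000, |R|=0.24000)

Boundary: |R(x)|=1, x<0.
x=-0.76: |R|=0.2400
|R(-2.02)|=1.0200 |R(-1.8)|=0.8000 |R(-0.65)|=0.3500
Bisect:
  x_lo=-2.8123 |R|=1.8123  x_hi=-0.1455 |R|=0.8545
  mid=-1.47891 |R|=0.47891 →hi
  mid=-2.14563 |R|=1.14563 →lo
  mid=-1.81227 |R|=0.81227 →hi
  mid=-1.97895 |R|=0.97895 →hi
  mid=-2.06229 |R|=1.06229 →lo
  mid=-2.02062 |R|=1.02062 →lo
  mid=-1.99978 |R|=0.99978 →hi
  ...
  [-2.00011,-1.99994] ⇒ x*=-2.0000
Stable set (-2.0000, 0).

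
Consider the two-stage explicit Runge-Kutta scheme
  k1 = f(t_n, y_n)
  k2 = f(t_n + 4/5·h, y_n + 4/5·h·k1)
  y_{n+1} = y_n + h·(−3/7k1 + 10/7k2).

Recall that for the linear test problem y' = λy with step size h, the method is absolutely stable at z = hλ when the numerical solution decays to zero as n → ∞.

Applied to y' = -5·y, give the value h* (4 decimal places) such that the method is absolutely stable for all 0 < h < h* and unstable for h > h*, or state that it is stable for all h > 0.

With y'=λy (z=hλ):
  k1=λy_n ⇒ h·k1=z·y_n;  k2=λ(1+4/5z)y_n ⇒ h·k2=z(1+4/5z)y_n
  y_{n+1}/y_n = 1 − 3/7z + 10/7z(1+4/5z) = 1 + z + 8/7z²
  ⇒ R(z) = 1 + z + 8/7z².

Need |R(x)|<1, x<0.
x=-0.62: |R|=0.8193
R=1: x+8/7x²=0 ⇒ x=−7/8=-0.8750; min R=1−1/(4·8/7)=0.7812>−1
Confirm numerically:
  x=-0.814: |R|=0.94325 <1
  x=-0.777: |R|=0.91298 <1
  x=-0.603: |R|=0.81255 <1
  x=-0.463: |R|=0.78199 <1
  x=-1.257: |R|=1.54877 >1
  x=-1.203: |R|=1.45095 >1
Stable set (-0.8750, 0).

(-0.8750,0); λ=-5 ⇒ h* = (7/8)/5 = 0.1750.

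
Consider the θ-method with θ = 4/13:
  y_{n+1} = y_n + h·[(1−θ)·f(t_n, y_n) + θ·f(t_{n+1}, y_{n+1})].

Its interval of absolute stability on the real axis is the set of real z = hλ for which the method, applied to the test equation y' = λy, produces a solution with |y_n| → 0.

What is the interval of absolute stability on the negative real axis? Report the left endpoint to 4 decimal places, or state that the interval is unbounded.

(-5.2000, 0).

Test eqn y'=λy, z=hλ:
  y_{n+1} = y_n + z·[9/13·y_n + 4/13·y_{n+1}] ⇒ (1 − 4/13z)y_{n+1} = (1 + 9/13z)y_n
  R(z) = (1 + 9/13z)/(1 − 4/13z).

Boundary: |R(x)|=1, x<0.
x=-0.46: |R|=0.5970
R=−1: 1+9/13x = −1+4/13x ⇒ -5/13x=2 ⇒ x=2/(-5/13)=-5.2000
Confirm numerically:
  x=-4.735: |R|=0.92721 <1
  x=-3.589: |R|=0.70555 <1
  x=-3.334: |R|=0.64573 <1
  x=-2.952: |R|=0.54692 <1
  x=-5.678: |R|=1.06692 >1
  x=-5.492: |R|=1.04175 >1
Stable set (-5.2000, 0).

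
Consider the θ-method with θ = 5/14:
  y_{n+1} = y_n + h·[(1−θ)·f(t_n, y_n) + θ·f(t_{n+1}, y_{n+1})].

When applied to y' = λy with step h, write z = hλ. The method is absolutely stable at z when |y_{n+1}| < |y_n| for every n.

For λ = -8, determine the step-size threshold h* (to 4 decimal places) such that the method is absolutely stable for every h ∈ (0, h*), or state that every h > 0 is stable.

Test eqn y'=λy, z=hλ:
  y_{n+1} = y_n + z·[9/14·y_n + 5/14·y_{n+1}] ⇒ (1 − 5/14z)y_{n+1} = (1 + 9/14z)y_n
  ⇒ R(z) = (1 + 9/14z)/(1 − 5/14z).

Solve |R(x)|<1 on ℝ⁻.
x=-1.16: |R|=0.1798
R=−1: 1+9/14x = −1+5/14x ⇒ -2/7x=2 ⇒ x=2/(-2/7)=-7.0000
Confirm numerically:
  x=-5.854: |R|=0.89406 <1
  x=-4.313: |R|=0.69779 <1
  x=-4.260: |R|=0.68952 <1
  x=-7.435: |R|=1.03400 >1
  x=-7.191: |R|=1.01529 >1
  x=-7.143: |R|=1.01151 >1
So |R|<1 on (-7.0000, 0).

(-7.0000,0); λ=-8 ⇒ h* = (7)/8 = 0.8750.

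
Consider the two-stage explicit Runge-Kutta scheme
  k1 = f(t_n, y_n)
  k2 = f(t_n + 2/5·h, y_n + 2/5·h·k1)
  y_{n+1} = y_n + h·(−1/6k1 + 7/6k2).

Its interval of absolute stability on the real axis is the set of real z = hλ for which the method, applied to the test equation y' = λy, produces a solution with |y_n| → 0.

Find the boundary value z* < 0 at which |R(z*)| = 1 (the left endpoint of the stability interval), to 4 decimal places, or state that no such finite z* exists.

On y'=λy, z=hλ:
  k1=λy_n ⇒ h·k1=z·y_n;  k2=λ(1+2/5z)y_n ⇒ h·k2=z(1+2/5z)y_n
  y_{n+1}/y_n = 1 − 1/6z + 7/6z(1+2/5z) = 1 + z + 7/15z²
  ⇒ R(z) = 1 + z + 7/15z².

Find x<0 with |R(x)|<1.
x=-0.59: |R|=0.5724
R=1: x+7/15x²=0 ⇒ x=−15/7=-2.1429; min R=1−1/(4·7/15)=0.4643>−1
Confirm numerically:
  x=-1.531: |R|=0.56285 <1
  x=-1.135: |R|=0.46617 <1
  x=-1.111: |R|=0.46502 <1
  x=-2.641: |R|=1.61394 >1
  x=-2.364: |R|=1.24396 >1
  x=-2.232: |R|=1.09285 >1
So |R|<1 on (-2.1429, 0).

left endpoint -2.1429.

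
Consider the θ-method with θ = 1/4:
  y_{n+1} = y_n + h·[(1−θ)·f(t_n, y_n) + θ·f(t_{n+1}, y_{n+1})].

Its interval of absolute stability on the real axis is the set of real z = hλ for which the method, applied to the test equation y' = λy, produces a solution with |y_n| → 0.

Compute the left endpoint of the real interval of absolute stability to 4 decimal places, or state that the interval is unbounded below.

z* = -4.0000.

With y'=λy (z=hλ):
  y_{n+1} = y_n + z·[3/4·y_n + 1/4·y_{n+1}] ⇒ (1 − 1/4z)y_{n+1} = (1 + 3/4z)y_n
  Hence R(z) = (1 + 3/4z)/(1 − 1/4z).

Need |R(x)|<1, x<0.
x=-0.79: |R|=0.3403
R=−1: 1+3/4x = −1+1/4x ⇒ -1/2x=2 ⇒ x=2/(-1/2)=-4.0000
Confirm numerically:
  x=-3.653: |R|=0.90932 <1
  x=-2.706: |R|=0.61408 <1
  x=-1.964: |R|=0.31724 <1
  x=-4.523: |R|=1.12273 >1
  x=-4.201: |R|=1.04902 >1
  x=-4.084: |R|=1.02078 >1
So |R|<1 on (-4.0000, 0).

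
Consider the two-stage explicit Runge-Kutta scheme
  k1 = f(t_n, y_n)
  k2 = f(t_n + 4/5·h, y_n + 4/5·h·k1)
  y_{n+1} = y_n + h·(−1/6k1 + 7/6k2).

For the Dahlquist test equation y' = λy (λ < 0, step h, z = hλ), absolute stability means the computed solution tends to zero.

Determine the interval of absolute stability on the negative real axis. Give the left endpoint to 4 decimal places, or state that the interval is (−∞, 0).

On y'=λy, z=hλ:
  k1=λy_n ⇒ h·k1=z·y_n;  k2=λ(1+4/5z)y_n ⇒ h·k2=z(1+4/5z)y_n
  y_{n+1}/y_n = 1 − 1/6z + 7/6z(1+4/5z) = 1 + z + 14/15z²
  R(z) = 1 + z + 14/15z².

Solve |R(x)|<1 on ℝ⁻.
x=-1.4: |R|=1.4293
R=1: x+14/15x²=0 ⇒ x=−15/14=-1.0714; min R=1−1/(4·14/15)=0.7321>−1
Confirm numerically:
  x=-1.010: |R|=0.94209 <1
  x=-0.713: |R|=0.76148 <1
  x=-0.661: |R|=0.74679 <1
  x=-0.642: |R|=0.74269 <1
  x=-1.614: |R|=1.81733 >1
  x=-1.473: |R|=1.55208 >1
Interval (-1.0714, 0).

(-1.0714, 0).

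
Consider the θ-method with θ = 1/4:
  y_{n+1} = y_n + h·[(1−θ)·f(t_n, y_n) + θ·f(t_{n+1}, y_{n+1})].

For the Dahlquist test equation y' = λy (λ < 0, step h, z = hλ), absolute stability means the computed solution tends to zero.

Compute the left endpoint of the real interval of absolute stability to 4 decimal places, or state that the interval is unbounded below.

Test eqn y'=λy, z=hλ:
  y_{n+1} = y_n + z·[3/4·y_n + 1/4·y_{n+1}] ⇒ (1 − 1/4z)y_{n+1} = (1 + 3/4z)y_n
  ⇒ R(z) = (1 + 3/4z)/(1 − 1/4z).

Solve |R(x)|<1 on ℝ⁻.
x=-1.12: |R|=0.1250
R=−1: 1+3/4x = −1+1/4x ⇒ -1/2x=2 ⇒ x=2/(-1/2)=-4.0000
Confirm numerically:
  x=-3.835: |R|=0.95788 <1
  x=-2.996: |R|=0.71298 <1
  x=-2.722: |R|=0.61976 <1
  x=-4.409: |R|=1.09728 >1
  x=-4.332: |R|=1.07969 >1
Interval (-4.0000, 0).

left endpoint -4.0000.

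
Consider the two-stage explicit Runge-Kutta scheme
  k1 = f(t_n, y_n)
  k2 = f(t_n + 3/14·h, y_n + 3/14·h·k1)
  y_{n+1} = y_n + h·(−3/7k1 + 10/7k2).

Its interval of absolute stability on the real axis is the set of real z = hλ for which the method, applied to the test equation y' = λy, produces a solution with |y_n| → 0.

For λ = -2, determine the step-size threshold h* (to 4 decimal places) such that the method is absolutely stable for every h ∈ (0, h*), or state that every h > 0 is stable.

On y'=λy, z=hλ:
  k1=λy_n ⇒ h·k1=z·y_n;  k2=λ(1+3/14z)y_n ⇒ h·k2=z(1+3/14z)y_n
  y_{n+1}/y_n = 1 − 3/7z + 10/7z(1+3/14z) = 1 + z + 15/49z²
  R(z) = 1 + z + 15/49z².

Find x<0 with |R(x)|<1.
x=-1.1: |R|=0.2704
R=1: x+15/49x²=0 ⇒ x=−49/15=-3.2667; min R=1−1/(4·15/49)=0.1833>−1
Confirm numerically:
  x=-2.433: |R|=0.37909 <1
  x=-2.282: |R|=0.31214 <1
  x=-1.463: |R|=0.19222 <1
  x=-3.488: |R|=1.23633 >1
  x=-3.367: |R|=1.10342 >1
Stable set (-3.2667, 0).

(-3.2667,0); λ=-2 ⇒ h* = (49/15)/2 = 1.6333.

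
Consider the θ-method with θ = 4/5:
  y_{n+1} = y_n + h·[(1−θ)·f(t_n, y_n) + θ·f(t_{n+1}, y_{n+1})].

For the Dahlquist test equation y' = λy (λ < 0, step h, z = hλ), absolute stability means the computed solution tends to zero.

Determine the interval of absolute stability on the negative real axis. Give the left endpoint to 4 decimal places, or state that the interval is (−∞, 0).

interval (−∞, 0).

On y'=λy, z=hλ:
  y_{n+1} = y_n + z·[1/5·y_n + 4/5·y_{n+1}] ⇒ (1 − 4/5z)y_{n+1} = (1 + 1/5z)y_n
  ⇒ R(z) = (1 + 1/5z)/(1 − 4/5z).

Find x<0 with |R(x)|<1.
x=-0.96: |R|=0.4570
x=-2: |R|=0.2308
x=-10: |R|=0.1111
x=-100: |R|=0.2346
θ=4/5≥1/2 ⇒ |1+1/5x|<|1−4/5x| ∀x<0 ⇒ unbounded interval.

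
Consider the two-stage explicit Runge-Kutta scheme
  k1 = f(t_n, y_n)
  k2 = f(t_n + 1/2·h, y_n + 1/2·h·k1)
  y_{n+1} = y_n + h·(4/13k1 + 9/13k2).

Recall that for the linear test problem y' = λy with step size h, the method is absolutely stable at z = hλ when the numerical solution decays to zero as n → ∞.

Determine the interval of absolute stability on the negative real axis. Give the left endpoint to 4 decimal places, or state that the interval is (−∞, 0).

On y'=λy, z=hλ:
  k1=λy_n ⇒ h·k1=z·y_n;  k2=λ(1+1/2z)y_n ⇒ h·k2=z(1+1/2z)y_n
  y_{n+1}/y_n = 1 + 4/13z + 9/13z(1+1/2z) = 1 + z + 9/26z²
  R(z) = 1 + z + 9/26z².

Solve |R(x)|<1 on ℝ⁻.
x=-0.78: |R|=0.4306
R=1: x+9/26x²=0 ⇒ x=−26/9=-2.8889; min R=1−1/(4·9/26)=0.2778>−1
Confirm numerically:
  x=-1.967: |R|=0.37230 <1
  x=-1.641: |R|=0.29115 <1
  x=-1.338: |R|=0.28170 <1
  x=-3.438: |R|=1.65348 >1
  x=-3.428: |R|=1.63972 >1
So |R|<1 on (-2.8889, 0).

(-2.8889, 0).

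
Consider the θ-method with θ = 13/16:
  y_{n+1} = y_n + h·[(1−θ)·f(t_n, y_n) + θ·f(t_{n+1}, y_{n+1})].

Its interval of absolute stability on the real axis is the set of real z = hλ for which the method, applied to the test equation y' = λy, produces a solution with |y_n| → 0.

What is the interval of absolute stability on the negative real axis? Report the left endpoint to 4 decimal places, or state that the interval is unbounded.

Set f=λy, z=hλ:
  y_{n+1} = y_n + z·[3/16·y_n + 13/16·y_{n+1}] ⇒ (1 − 13/16z)y_{n+1} = (1 + 3/16z)y_n
  ⇒ R(z) = (1 + 3/16z)/(1 − 13/16z).

Need |R(x)|<1, x<0.
x=-1.23: |R|=0.3848
x=-2: |R|=0.2381
x=-10: |R|=0.0959
x=-100: |R|=0.2158
θ=13/16≥1/2 ⇒ |1+3/16x|<|1−13/16x| ∀x<0 ⇒ unbounded interval.

unbounded; (−∞, 0).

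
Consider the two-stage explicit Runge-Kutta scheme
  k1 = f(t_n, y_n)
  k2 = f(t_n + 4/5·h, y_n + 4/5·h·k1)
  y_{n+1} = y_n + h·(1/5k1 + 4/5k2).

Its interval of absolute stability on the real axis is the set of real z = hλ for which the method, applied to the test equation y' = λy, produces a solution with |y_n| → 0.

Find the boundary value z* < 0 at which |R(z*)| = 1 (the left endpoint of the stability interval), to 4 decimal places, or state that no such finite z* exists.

z* = -1.5625.

Test eqn y'=λy, z=hλ:
  k1=λy_n ⇒ h·k1=z·y_n;  k2=λ(1+4/5z)y_n ⇒ h·k2=z(1+4/5z)y_n
  y_{n+1}/y_n = 1 + 1/5z + 4/5z(1+4/5z) = 1 + z + 16/25z²
  ⇒ R(z) = 1 + z + 16/25z².

Solve |R(x)|<1 on ℝ⁻.
x=-0.38: |R|=0.7124
R=1: x+16/25x²=0 ⇒ x=−25/16=-1.5625; min R=1−1/(4·16/25)=0.6094>−1
Confirm numerically:
  x=-1.274: |R|=0.76477 <1
  x=-1.128: |R|=0.68633 <1
  x=-1.073: |R|=0.66385 <1
  x=-0.932: |R|=0.62392 <1
  x=-1.981: |R|=1.53059 >1
  x=-1.802: |R|=1.27621 >1
Stable set (-1.5625, 0).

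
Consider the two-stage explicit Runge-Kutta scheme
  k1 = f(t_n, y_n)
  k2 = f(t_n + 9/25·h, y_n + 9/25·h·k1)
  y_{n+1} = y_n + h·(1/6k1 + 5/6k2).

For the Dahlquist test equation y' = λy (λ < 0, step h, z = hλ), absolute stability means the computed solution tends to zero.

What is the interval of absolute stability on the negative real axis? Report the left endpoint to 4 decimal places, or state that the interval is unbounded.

On y'=λy, z=hλ:
  k1=λy_n ⇒ h·k1=z·y_n;  k2=λ(1+9/25z)y_n ⇒ h·k2=z(1+9/25z)y_n
  y_{n+1}/y_n = 1 + 1/6z + 5/6z(1+9/25z) = 1 + z + 3/10z²
  ⇒ R(z) = 1 + z + 3/10z².

Find x<0 with |R(x)|<1.
x=-1.39: |R|=0.1896
R=1: x+3/10x²=0 ⇒ x=−10/3=-3.3333; min R=1−1/(4·3/10)=0.1667>−1
Confirm numerically:
  x=-3.284: |R|=0.95140 <1
  x=-2.665: |R|=0.46567 <1
  x=-2.617: |R|=0.43761 <1
  x=-2.554: |R|=0.40287 <1
  x=-3.658: |R|=1.35629 >1
  x=-3.539: |R|=1.21836 >1
  x=-3.359: |R|=1.02586 >1
Interval (-3.3333, 0).

z∈(-3.3333,0).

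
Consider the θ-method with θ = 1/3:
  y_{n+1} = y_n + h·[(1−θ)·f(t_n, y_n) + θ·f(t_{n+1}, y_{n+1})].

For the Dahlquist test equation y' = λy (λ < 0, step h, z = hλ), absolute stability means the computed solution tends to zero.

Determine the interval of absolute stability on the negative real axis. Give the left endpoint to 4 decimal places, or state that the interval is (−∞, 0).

z∈(-6.0000,0).

With y'=λy (z=hλ):
  y_{n+1} = y_n + z·[2/3·y_n + 1/3·y_{n+1}] ⇒ (1 − 1/3z)y_{n+1} = (1 + 2/3z)y_n
  R(z) = (1 + 2/3z)/(1 − 1/3z).

Boundary: |R(x)|=1, x<0.
x=-0.82: |R|=0.3560
R=−1: 1+2/3x = −1+1/3x ⇒ -1/3x=2 ⇒ x=2/(-1/3)=-6.0000
Confirm numerically:
  x=-5.116: |R|=0.89108 <1
  x=-4.566: |R|=0.81047 <1
  x=-2.576: |R|=0.38594 <1
  x=-6.280: |R|=1.03017 >1
  x=-6.114: |R|=1.01251 >1
Stable set (-6.0000, 0).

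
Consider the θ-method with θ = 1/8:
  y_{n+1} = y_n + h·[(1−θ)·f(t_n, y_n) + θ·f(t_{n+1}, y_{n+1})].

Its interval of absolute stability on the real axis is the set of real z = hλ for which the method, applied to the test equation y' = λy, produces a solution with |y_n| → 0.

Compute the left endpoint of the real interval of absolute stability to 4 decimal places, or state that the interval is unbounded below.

Test eqn y'=λy, z=hλ:
  y_{n+1} = y_n + z·[7/8·y_n + 1/8·y_{n+1}] ⇒ (1 − 1/8z)y_{n+1} = (1 + 7/8z)y_n
  R(z) = (1 + 7/8z)/(1 − 1/8z).

Find x<0 with |R(x)|<1.
x=-0.76: |R|=0.3059
R=−1: 1+7/8x = −1+1/8x ⇒ -3/4x=2 ⇒ x=2/(-3/4)=-2.6667
Confirm numerically:
  x=-1.967: |R|=0.57881 <1
  x=-1.618: |R|=0.34581 <1
  x=-1.505: |R|=0.26670 <1
  x=-1.475: |R|=0.24538 <1
  x=-2.983: |R|=1.17281 >1
  x=-2.698: |R|=1.01757 >1
So |R|<1 on (-2.6667, 0).

z* = -2.6667.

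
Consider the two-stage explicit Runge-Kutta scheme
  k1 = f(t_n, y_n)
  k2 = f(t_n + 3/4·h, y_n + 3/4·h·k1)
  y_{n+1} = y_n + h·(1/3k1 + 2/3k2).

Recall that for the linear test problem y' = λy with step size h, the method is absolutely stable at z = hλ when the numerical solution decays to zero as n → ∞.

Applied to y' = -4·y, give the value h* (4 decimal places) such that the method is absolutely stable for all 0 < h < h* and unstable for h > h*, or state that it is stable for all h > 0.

With y'=λy (z=hλ):
  k1=λy_n ⇒ h·k1=z·y_n;  k2=λ(1+3/4z)y_n ⇒ h·k2=z(1+3/4z)y_n
  y_{n+1}/y_n = 1 + 1/3z + 2/3z(1+3/4z) = 1 + z + 1/2z²
  so R(z) = 1 + z + 1/2z².

Boundary: |R(x)|=1, x<0.
x=-1.74: |R|=0.7738
R=1: x+1/2x²=0 ⇒ x=−2=-2.0000; min R=1−1/(4·1/2)=0.5000>−1
Confirm numerically:
  x=-1.888: |R|=0.89427 <1
  x=-1.591: |R|=0.67464 <1
  x=-1.333: |R|=0.55544 <1
  x=-0.977: |R|=0.50026 <1
  x=-2.442: |R|=1.53968 >1
  x=-2.422: |R|=1.51104 >1
  x=-2.268: |R|=1.30391 >1
Interval (-2.0000, 0).

(-2.0000,0); λ=-4 ⇒ h* = (2)/4 = 0.5000.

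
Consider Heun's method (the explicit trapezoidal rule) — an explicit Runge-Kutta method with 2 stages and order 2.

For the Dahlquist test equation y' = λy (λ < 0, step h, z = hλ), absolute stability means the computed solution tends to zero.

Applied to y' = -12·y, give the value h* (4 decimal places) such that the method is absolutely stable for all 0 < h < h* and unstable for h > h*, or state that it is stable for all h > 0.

(-2.0000,0); λ=-12 ⇒ h* = 0.1667.

On y'=λy, z=hλ:
  order 2, 2-stage ⇒ R(z)=1+z+z^2/2
  (e.g. R(-1.71)=0.75205, |R|=0.75205)

Solve |R(x)|<1 on ℝ⁻.
x=-1.71: |R|=0.7520
|R(-1.51)|=0.6300 |R(-0.93)|=0.5025 |R(-0.82)|=0.5162
Bisect:
  x_lo=-2.4721 |R|=1.5835  x_hi=-0.0691 |R|=0.9333
  mid=-1.27057 |R|=0.53660 →hi
  mid=-1.87132 |R|=0.87960 →hi
  mid=-2.17169 |R|=1.18643 →lo
  mid=-2.02150 |R|=1.02174 →lo
  mid=-1.94641 |R|=0.94785 →hi
  mid=-1.98396 |R|=0.98409 →hi
  mid=-2.00273 |R|=1.00273 →lo
  mid=-1.99334 |R|=0.99337 →hi
  ...
  [-2.00009,-1.99994] ⇒ x*=-2.0000
So |R|<1 on (-2.0000, 0).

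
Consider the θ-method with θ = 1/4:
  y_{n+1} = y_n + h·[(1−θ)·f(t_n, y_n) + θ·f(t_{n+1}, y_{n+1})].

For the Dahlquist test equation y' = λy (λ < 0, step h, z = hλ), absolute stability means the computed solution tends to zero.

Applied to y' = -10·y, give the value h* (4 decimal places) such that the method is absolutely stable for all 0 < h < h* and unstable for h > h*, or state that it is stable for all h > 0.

On y'=λy, z=hλ:
  y_{n+1} = y_n + z·[3/4·y_n + 1/4·y_{n+1}] ⇒ (1 − 1/4z)y_{n+1} = (1 + 3/4z)y_n
  R(z) = (1 + 3/4z)/(1 − 1/4z).

Need |R(x)|<1, x<0.
x=-1.65: |R|=0.1681
R=−1: 1+3/4x = −1+1/4x ⇒ -1/2x=2 ⇒ x=2/(-1/2)=-4.0000
Confirm numerically:
  x=-3.048: |R|=0.72985 <1
  x=-2.120: |R|=0.38562 <1
  x=-1.858: |R|=0.26869 <1
  x=-4.490: |R|=1.11543 >1
  x=-4.074: |R|=1.01833 >1
Stable set (-4.0000, 0).

(-4.0000,0); λ=-10 ⇒ h* = (4)/10 = 0.4000.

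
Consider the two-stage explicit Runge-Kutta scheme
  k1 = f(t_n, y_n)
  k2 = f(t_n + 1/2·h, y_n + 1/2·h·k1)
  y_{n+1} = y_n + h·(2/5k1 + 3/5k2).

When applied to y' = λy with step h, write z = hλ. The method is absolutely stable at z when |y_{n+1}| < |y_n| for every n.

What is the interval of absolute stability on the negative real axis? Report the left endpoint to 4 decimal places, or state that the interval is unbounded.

z∈(-3.3333,0).

On y'=λy, z=hλ:
  k1=λy_n ⇒ h·k1=z·y_n;  k2=λ(1+1/2z)y_n ⇒ h·k2=z(1+1/2z)y_n
  y_{n+1}/y_n = 1 + 2/5z + 3/5z(1+1/2z) = 1 + z + 3/10z²
  Hence R(z) = 1 + z + 3/10z².

Find x<0 with |R(x)|<1.
x=-0.31: |R|=0.7188
R=1: x+3/10x²=0 ⇒ x=−10/3=-3.3333; min R=1−1/(4·3/10)=0.1667>−1
Confirm numerically:
  x=-2.451: |R|=0.35122 <1
  x=-2.198: |R|=0.25136 <1
  x=-2.095: |R|=0.22171 <1
  x=-3.675: |R|=1.37669 >1
  x=-3.566: |R|=1.24891 >1
  x=-3.457: |R|=1.12825 >1
So |R|<1 on (-3.3333, 0).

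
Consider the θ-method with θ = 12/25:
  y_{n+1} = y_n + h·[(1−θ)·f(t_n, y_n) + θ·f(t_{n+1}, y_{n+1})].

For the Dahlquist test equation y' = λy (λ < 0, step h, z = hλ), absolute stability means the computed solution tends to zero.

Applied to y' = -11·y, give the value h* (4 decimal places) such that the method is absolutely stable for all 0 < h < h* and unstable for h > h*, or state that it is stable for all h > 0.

(-50.0000,0); λ=-11 ⇒ h* = (50)/11 = 4.5455.

With y'=λy (z=hλ):
  y_{n+1} = y_n + z·[13/25·y_n + 12/25·y_{n+1}] ⇒ (1 − 12/25z)y_{n+1} = (1 + 13/25z)y_n
  R(z) = (1 + 13/25z)/(1 − 12/25z).

Need |R(x)|<1, x<0.
x=-0.49: |R|=0.6033
R=−1: 1+13/25x = −1+12/25x ⇒ -1/25x=2 ⇒ x=2/(-1/25)=-50.0000
Confirm numerically:
  x=-43.645: |R|=0.98842 <1
  x=-40.824: |R|=0.98218 <1
  x=-27.578: |R|=0.93701 <1
  x=-50.377: |R|=1.00060 >1
  x=-50.268: |R|=1.00043 >1
So |R|<1 on (-50.0000, 0).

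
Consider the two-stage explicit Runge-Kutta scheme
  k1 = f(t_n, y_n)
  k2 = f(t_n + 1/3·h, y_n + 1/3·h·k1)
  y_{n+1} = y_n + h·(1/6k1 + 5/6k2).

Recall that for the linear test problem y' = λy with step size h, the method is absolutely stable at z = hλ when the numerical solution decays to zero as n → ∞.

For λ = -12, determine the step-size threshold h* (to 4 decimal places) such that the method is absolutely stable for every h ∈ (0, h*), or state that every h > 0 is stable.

(-3.6000,0); λ=-12 ⇒ h* = (18/5)/12 = 0.3000.

On y'=λy, z=hλ:
  k1=λy_n ⇒ h·k1=z·y_n;  k2=λ(1+1/3z)y_n ⇒ h·k2=z(1+1/3z)y_n
  y_{n+1}/y_n = 1 + 1/6z + 5/6z(1+1/3z) = 1 + z + 5/18z²
  Hence R(z) = 1 + z + 5/18z².

Solve |R(x)|<1 on ℝ⁻.
x=-0.87: |R|=0.3403
R=1: x+5/18x²=0 ⇒ x=−18/5=-3.6000; min R=1−1/(4·5/18)=0.1000>−1
Confirm numerically:
  x=-2.113: |R|=0.12721 <1
  x=-2.112: |R|=0.12704 <1
  x=-1.712: |R|=0.10215 <1
  x=-3.941: |R|=1.37330 >1
  x=-3.887: |R|=1.30988 >1
  x=-3.621: |R|=1.02112 >1
So |R|<1 on (-3.6000, 0).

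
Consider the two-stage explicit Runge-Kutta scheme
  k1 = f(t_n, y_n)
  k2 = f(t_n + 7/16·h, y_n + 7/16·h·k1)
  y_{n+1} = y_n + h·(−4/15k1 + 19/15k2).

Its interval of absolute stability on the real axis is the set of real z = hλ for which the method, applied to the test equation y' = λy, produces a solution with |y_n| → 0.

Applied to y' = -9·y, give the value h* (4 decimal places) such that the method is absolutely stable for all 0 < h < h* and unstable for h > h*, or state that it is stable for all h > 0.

Test eqn y'=λy, z=hλ:
  k1=λy_n ⇒ h·k1=z·y_n;  k2=λ(1+7/16z)y_n ⇒ h·k2=z(1+7/16z)y_n
  y_{n+1}/y_n = 1 − 4/15z + 19/15z(1+7/16z) = 1 + z + 133/240z²
  ⇒ R(z) = 1 + z + 133/240z².

Solve |R(x)|<1 on ℝ⁻.
x=-0.3: |R|=0.7499
R=1: x+133/240x²=0 ⇒ x=−240/133=-1.8045; min R=1−1/(4·133/240)=0.5489>−1
Confirm numerically:
  x=-1.225: |R|=0.60660 <1
  x=-1.166: |R|=0.58742 <1
  x=-0.893: |R|=0.54892 <1
  x=-0.753: |R|=0.56122 <1
  x=-2.383: |R|=1.76394 >1
  x=-2.101: |R|=1.34520 >1
  x=-2.050: |R|=1.27889 >1
Stable set (-1.8045, 0).

(-1.8045,0); λ=-9 ⇒ h* = (240/133)/9 = 0.2005.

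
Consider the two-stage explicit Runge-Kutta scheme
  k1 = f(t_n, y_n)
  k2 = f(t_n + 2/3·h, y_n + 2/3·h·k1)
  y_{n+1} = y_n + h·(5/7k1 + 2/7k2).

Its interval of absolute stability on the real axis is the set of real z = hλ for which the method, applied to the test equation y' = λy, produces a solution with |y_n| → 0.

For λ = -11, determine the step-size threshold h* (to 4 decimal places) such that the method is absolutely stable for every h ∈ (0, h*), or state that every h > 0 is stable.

Test eqn y'=λy, z=hλ:
  k1=λy_n ⇒ h·k1=z·y_n;  k2=λ(1+2/3z)y_n ⇒ h·k2=z(1+2/3z)y_n
  y_{n+1}/y_n = 1 + 5/7z + 2/7z(1+2/3z) = 1 + z + 4/21z²
  R(z) = 1 + z + 4/21z².

Need |R(x)|<1, x<0.
x=-1.05: |R|=0.1600
R=1: x+4/21x²=0 ⇒ x=−21/4=-5.2500; min R=1−1/(4·4/21)=-0.3125>−1
Confirm numerically:
  x=-4.595: |R|=0.42672 <1
  x=-4.462: |R|=0.33028 <1
  x=-4.056: |R|=0.07755 <1
  x=-3.779: |R|=0.05884 <1
  x=-5.491: |R|=1.25206 >1
  x=-5.450: |R|=1.20762 >1
Stable set (-5.2500, 0).

(-5.2500,0); λ=-11 ⇒ h* = (21/4)/11 = 0.4773.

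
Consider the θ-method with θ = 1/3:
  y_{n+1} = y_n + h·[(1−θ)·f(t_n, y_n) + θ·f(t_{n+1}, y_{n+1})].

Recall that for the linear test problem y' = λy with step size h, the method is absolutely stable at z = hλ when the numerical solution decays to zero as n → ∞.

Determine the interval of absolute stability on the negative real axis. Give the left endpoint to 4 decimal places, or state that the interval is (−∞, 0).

(-6.0000, 0).

On y'=λy, z=hλ:
  y_{n+1} = y_n + z·[2/3·y_n + 1/3·y_{n+1}] ⇒ (1 − 1/3z)y_{n+1} = (1 + 2/3z)y_n
  ⇒ R(z) = (1 + 2/3z)/(1 − 1/3z).

Solve |R(x)|<1 on ℝ⁻.
x=-1.02: |R|=0.2388
R=−1: 1+2/3x = −1+1/3x ⇒ -1/3x=2 ⇒ x=2/(-1/3)=-6.0000
Confirm numerically:
  x=-5.653: |R|=0.95990 <1
  x=-5.617: |R|=0.95555 <1
  x=-5.578: |R|=0.95080 <1
  x=-4.307: |R|=0.76830 <1
  x=-6.486: |R|=1.05123 >1
  x=-6.237: |R|=1.02566 >1
  x=-6.023: |R|=1.00255 >1
Interval (-6.0000, 0).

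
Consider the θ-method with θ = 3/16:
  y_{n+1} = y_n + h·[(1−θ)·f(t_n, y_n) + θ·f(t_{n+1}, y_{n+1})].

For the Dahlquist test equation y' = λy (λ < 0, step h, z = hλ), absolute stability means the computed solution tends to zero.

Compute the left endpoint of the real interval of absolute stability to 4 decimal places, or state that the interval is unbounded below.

left endpoint -3.2000.

With y'=λy (z=hλ):
  y_{n+1} = y_n + z·[13/16·y_n + 3/16·y_{n+1}] ⇒ (1 − 3/16z)y_{n+1} = (1 + 13/16z)y_n
  so R(z) = (1 + 13/16z)/(1 − 3/16z).

Boundary: |R(x)|=1, x<0.
x=-1.5: |R|=0.1707
R=−1: 1+13/16x = −1+3/16x ⇒ -5/8x=2 ⇒ x=2/(-5/8)=-3.2000
Confirm numerically:
  x=-2.563: |R|=0.73110 <1
  x=-2.452: |R|=0.67974 <1
  x=-2.298: |R|=0.60601 <1
  x=-3.728: |R|=1.19423 >1
  x=-3.592: |R|=1.14640 >1
Stable set (-3.2000, 0).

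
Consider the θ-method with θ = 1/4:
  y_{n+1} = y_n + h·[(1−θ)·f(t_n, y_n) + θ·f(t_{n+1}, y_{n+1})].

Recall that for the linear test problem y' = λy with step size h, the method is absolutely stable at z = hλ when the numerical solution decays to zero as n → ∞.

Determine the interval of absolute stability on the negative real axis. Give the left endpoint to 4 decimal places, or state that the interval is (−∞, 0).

z∈(-4.0000,0).

On y'=λy, z=hλ:
  y_{n+1} = y_n + z·[3/4·y_n + 1/4·y_{n+1}] ⇒ (1 − 1/4z)y_{n+1} = (1 + 3/4z)y_n
  so R(z) = (1 + 3/4z)/(1 − 1/4z).

Solve |R(x)|<1 on ℝ⁻.
x=-1.5: |R|=0.0909
R=−1: 1+3/4x = −1+1/4x ⇒ -1/2x=2 ⇒ x=2/(-1/2)=-4.0000
Confirm numerically:
  x=-2.395: |R|=0.49805 <1
  x=-2.170: |R|=0.40681 <1
  x=-2.138: |R|=0.39329 <1
  x=-1.710: |R|=0.19790 <1
  x=-4.371: |R|=1.08864 >1
  x=-4.268: |R|=1.06483 >1
Stable set (-4.0000, 0).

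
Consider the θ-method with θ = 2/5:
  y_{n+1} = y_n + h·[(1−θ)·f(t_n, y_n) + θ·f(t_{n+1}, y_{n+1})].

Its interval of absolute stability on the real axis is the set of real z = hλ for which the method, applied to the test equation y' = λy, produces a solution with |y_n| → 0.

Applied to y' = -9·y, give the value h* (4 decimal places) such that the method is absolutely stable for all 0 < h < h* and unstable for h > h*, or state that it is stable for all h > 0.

On y'=λy, z=hλ:
  y_{n+1} = y_n + z·[3/5·y_n + 2/5·y_{n+1}] ⇒ (1 − 2/5z)y_{n+1} = (1 + 3/5z)y_n
  Hence R(z) = (1 + 3/5z)/(1 − 2/5z).

Boundary: |R(x)|=1, x<0.
x=-0.91: |R|=0.3328
R=−1: 1+3/5x = −1+2/5x ⇒ -1/5x=2 ⇒ x=2/(-1/5)=-10.0000
Confirm numerically:
  x=-6.434: |R|=0.80043 <1
  x=-5.377: |R|=0.70655 <1
  x=-5.376: |R|=0.70645 <1
  x=-10.360: |R|=1.01400 >1
  x=-10.115: |R|=1.00456 >1
Interval (-10.0000, 0).

(-10.0000,0); λ=-9 ⇒ h* = (10)/9 = 1.1111.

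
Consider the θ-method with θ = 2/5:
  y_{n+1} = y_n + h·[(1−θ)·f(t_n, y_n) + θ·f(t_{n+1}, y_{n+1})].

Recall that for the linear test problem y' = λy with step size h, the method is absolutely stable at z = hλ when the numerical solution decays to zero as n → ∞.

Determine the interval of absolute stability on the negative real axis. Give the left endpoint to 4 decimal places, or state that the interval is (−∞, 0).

On y'=λy, z=hλ:
  y_{n+1} = y_n + z·[3/5·y_n + 2/5·y_{n+1}] ⇒ (1 − 2/5z)y_{n+1} = (1 + 3/5z)y_n
  R(z) = (1 + 3/5z)/(1 − 2/5z).

Boundary: |R(x)|=1, x<0.
x=-0.44: |R|=0.6259
R=−1: 1+3/5x = −1+2/5x ⇒ -1/5x=2 ⇒ x=2/(-1/5)=-10.0000
Confirm numerically:
  x=-7.685: |R|=0.88635 <1
  x=-6.882: |R|=0.83383 <1
  x=-4.600: |R|=0.61972 <1
  x=-4.357: |R|=0.58852 <1
  x=-10.424: |R|=1.01640 >1
  x=-10.407: |R|=1.01577 >1
  x=-10.380: |R|=1.01475 >1
Interval (-10.0000, 0).

z∈(-10.0000,0).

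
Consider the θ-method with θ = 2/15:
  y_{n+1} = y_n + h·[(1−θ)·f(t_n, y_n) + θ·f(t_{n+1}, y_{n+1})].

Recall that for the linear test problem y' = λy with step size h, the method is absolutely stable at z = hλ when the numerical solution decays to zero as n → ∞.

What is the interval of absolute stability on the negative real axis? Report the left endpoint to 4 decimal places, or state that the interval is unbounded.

z∈(-2.7273,0).

On y'=λy, z=hλ:
  y_{n+1} = y_n + z·[13/15·y_n + 2/15·y_{n+1}] ⇒ (1 − 2/15z)y_{n+1} = (1 + 13/15z)y_n
  Hence R(z) = (1 + 13/15z)/(1 − 2/15z).

Find x<0 with |R(x)|<1.
x=-1.04: |R|=0.0867
R=−1: 1+13/15x = −1+2/15x ⇒ -11/15x=2 ⇒ x=2/(-11/15)=-2.7273
Confirm numerically:
  x=-2.218: |R|=0.71177 <1
  x=-2.065: |R|=0.61918 <1
  x=-1.658: |R|=0.35783 <1
  x=-1.098: |R|=0.04222 <1
  x=-3.190: |R|=1.23807 >1
  x=-3.107: |R|=1.19690 >1
Interval (-2.7273, 0).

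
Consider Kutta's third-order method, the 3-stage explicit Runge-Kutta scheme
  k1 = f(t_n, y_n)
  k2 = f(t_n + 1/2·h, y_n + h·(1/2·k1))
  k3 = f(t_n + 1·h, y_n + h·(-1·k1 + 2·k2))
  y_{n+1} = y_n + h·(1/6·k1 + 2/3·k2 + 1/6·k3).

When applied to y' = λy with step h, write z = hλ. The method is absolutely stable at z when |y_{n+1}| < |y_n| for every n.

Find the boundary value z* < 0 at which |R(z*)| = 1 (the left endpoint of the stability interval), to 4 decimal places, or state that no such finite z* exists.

left endpoint -2.5127.

With y'=λy (z=hλ):
  order 3, 3-stage ⇒ R(z)=1+z+z^2/2+z^3/6
  (e.g. R(-1.68)=-0.05907, |R|=0.05907)

Need |R(x)|<1, x<0.
x=-1.68: |R|=0.0591
|R(-2.8)|=1.5387 |R(-1.96)|=0.2941 |R(-1.81)|=0.1602
Bisect:
  x_lo=-2.9864 |R|=1.9661  x_hi=-0.3122 |R|=0.7314
  mid=-1.64931 |R|=0.03694 →hi
  mid=-2.31784 |R|=0.70703 →hi
  mid=-2.65210 |R|=1.24427 →lo
  mid=-2.48497 |R|=0.95491 →hi
  mid=-2.56854 |R|=1.09412 →lo
  mid=-2.52675 |R|=1.02318 →lo
  mid=-2.50586 |R|=0.98872 →hi
  mid=-2.51631 |R|=1.00587 →lo
  ...
  [-2.51288,-2.51272] ⇒ x*=-2.5127
So |R|<1 on (-2.5127, 0).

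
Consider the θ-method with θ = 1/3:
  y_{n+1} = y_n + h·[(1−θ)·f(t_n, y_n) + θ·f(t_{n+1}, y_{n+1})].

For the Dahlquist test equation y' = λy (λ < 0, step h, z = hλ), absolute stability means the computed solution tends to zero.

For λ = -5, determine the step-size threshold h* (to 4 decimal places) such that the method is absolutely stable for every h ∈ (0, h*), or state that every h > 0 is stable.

With y'=λy (z=hλ):
  y_{n+1} = y_n + z·[2/3·y_n + 1/3·y_{n+1}] ⇒ (1 − 1/3z)y_{n+1} = (1 + 2/3z)y_n
  ⇒ R(z) = (1 + 2/3z)/(1 − 1/3z).

Solve |R(x)|<1 on ℝ⁻.
x=-0.59: |R|=0.5070
R=−1: 1+2/3x = −1+1/3x ⇒ -1/3x=2 ⇒ x=2/(-1/3)=-6.0000
Confirm numerically:
  x=-5.405: |R|=0.92921 <1
  x=-4.266: |R|=0.76135 <1
  x=-3.312: |R|=0.57414 <1
  x=-6.345: |R|=1.03692 >1
  x=-6.155: |R|=1.01693 >1
Stable set (-6.0000, 0).

(-6.0000,0); λ=-5 ⇒ h* = (6)/5 = 1.2000.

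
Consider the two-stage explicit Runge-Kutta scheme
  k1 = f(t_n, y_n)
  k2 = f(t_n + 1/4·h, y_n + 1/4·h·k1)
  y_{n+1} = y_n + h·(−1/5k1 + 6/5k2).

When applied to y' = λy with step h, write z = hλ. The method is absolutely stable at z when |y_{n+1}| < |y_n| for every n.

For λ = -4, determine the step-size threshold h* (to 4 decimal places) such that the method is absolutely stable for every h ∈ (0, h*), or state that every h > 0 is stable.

Set f=λy, z=hλ:
  k1=λy_n ⇒ h·k1=z·y_n;  k2=λ(1+1/4z)y_n ⇒ h·k2=z(1+1/4z)y_n
  y_{n+1}/y_n = 1 − 1/5z + 6/5z(1+1/4z) = 1 + z + 3/10z²
  ⇒ R(z) = 1 + z + 3/10z².

Need |R(x)|<1, x<0.
x=-0.96: |R|=0.3165
R=1: x+3/10x²=0 ⇒ x=−10/3=-3.3333; min R=1−1/(4·3/10)=0.1667>−1
Confirm numerically:
  x=-2.888: |R|=0.61416 <1
  x=-1.986: |R|=0.19726 <1
  x=-1.719: |R|=0.16749 <1
  x=-1.708: |R|=0.16718 <1
  x=-3.501: |R|=1.17610 >1
  x=-3.387: |R|=1.05453 >1
Interval (-3.3333, 0).

(-3.3333,0); λ=-4 ⇒ h* = (10/3)/4 = 0.8333.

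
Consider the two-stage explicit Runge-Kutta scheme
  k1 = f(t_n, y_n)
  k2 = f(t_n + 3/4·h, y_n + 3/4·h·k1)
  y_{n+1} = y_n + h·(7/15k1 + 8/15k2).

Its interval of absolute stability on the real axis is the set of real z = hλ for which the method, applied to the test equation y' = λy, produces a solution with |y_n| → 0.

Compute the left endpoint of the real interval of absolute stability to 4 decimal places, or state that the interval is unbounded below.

left endpoint -2.5000.

With y'=λy (z=hλ):
  k1=λy_n ⇒ h·k1=z·y_n;  k2=λ(1+3/4z)y_n ⇒ h·k2=z(1+3/4z)y_n
  y_{n+1}/y_n = 1 + 7/15z + 8/15z(1+3/4z) = 1 + z + 2/5z²
  Hence R(z) = 1 + z + 2/5z².

Need |R(x)|<1, x<0.
x=-1.49: |R|=0.3980
R=1: x+2/5x²=0 ⇒ x=−5/2=-2.5000; min R=1−1/(4·2/5)=0.3750>−1
Confirm numerically:
  x=-2.079: |R|=0.64990 <1
  x=-1.361: |R|=0.37993 <1
  x=-1.185: |R|=0.37669 <1
  x=-3.018: |R|=1.62533 >1
  x=-3.016: |R|=1.62250 >1
Interval (-2.5000, 0).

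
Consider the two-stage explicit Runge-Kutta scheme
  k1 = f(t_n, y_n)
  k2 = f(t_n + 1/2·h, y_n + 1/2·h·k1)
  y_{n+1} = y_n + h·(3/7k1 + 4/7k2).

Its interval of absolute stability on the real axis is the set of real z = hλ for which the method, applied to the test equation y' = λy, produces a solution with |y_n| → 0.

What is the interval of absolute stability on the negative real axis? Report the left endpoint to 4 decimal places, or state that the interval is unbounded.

(-3.5000, 0).

With y'=λy (z=hλ):
  k1=λy_n ⇒ h·k1=z·y_n;  k2=λ(1+1/2z)y_n ⇒ h·k2=z(1+1/2z)y_n
  y_{n+1}/y_n = 1 + 3/7z + 4/7z(1+1/2z) = 1 + z + 2/7z²
  ⇒ R(z) = 1 + z + 2/7z².

Need |R(x)|<1, x<0.
x=-0.57: |R|=0.5228
R=1: x+2/7x²=0 ⇒ x=−7/2=-3.5000; min R=1−1/(4·2/7)=0.1250>−1
Confirm numerically:
  x=-3.217: |R|=0.73988 <1
  x=-1.976: |R|=0.13959 <1
  x=-1.951: |R|=0.13654 <1
  x=-1.835: |R|=0.12706 <1
  x=-4.051: |R|=1.63774 >1
  x=-4.023: |R|=1.60115 >1
So |R|<1 on (-3.5000, 0).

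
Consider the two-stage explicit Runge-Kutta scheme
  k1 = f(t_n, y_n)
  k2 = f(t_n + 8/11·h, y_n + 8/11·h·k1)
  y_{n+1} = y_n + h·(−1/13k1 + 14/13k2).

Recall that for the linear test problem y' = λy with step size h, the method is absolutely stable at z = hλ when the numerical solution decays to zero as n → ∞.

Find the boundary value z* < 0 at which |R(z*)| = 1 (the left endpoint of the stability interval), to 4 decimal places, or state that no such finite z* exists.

left endpoint -1.2768.

Test eqn y'=λy, z=hλ:
  k1=λy_n ⇒ h·k1=z·y_n;  k2=λ(1+8/11z)y_n ⇒ h·k2=z(1+8/11z)y_n
  y_{n+1}/y_n = 1 − 1/13z + 14/13z(1+8/11z) = 1 + z + 112/143z²
  Hence R(z) = 1 + z + 112/143z².

Need |R(x)|<1, x<0.
x=-1.25: |R|=0.9738
R=1: x+112/143x²=0 ⇒ x=−143/112=-1.2768; min R=1−1/(4·112/143)=0.6808>−1
Confirm numerically:
  x=-1.150: |R|=0.88580 <1
  x=-1.052: |R|=0.81479 <1
  x=-0.775: |R|=0.69542 <1
  x=-1.811: |R|=1.75773 >1
  x=-1.733: |R|=1.61923 >1
  x=-1.707: |R|=1.57518 >1
Interval (-1.2768, 0).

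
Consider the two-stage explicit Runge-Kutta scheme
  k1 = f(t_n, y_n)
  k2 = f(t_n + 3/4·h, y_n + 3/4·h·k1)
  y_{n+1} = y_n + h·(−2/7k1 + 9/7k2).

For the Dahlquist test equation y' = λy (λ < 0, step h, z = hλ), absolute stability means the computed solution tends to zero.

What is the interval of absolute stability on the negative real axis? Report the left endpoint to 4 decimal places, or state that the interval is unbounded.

z∈(-1.0370,0).

Set f=λy, z=hλ:
  k1=λy_n ⇒ h·k1=z·y_n;  k2=λ(1+3/4z)y_n ⇒ h·k2=z(1+3/4z)y_n
  y_{n+1}/y_n = 1 − 2/7z + 9/7z(1+3/4z) = 1 + z + 27/28z²
  R(z) = 1 + z + 27/28z².

Boundary: |R(x)|=1, x<0.
x=-0.33: |R|=0.7750
R=1: x+27/28x²=0 ⇒ x=−28/27=-1.0370; min R=1−1/(4·27/28)=0.7407>−1
Confirm numerically:
  x=-0.909: |R|=0.88777 <1
  x=-0.828: |R|=0.83310 <1
  x=-0.771: |R|=0.80221 <1
  x=-0.770: |R|=0.80173 <1
  x=-1.343: |R|=1.39623 >1
  x=-1.267: |R|=1.28096 >1
Interval (-1.0370, 0).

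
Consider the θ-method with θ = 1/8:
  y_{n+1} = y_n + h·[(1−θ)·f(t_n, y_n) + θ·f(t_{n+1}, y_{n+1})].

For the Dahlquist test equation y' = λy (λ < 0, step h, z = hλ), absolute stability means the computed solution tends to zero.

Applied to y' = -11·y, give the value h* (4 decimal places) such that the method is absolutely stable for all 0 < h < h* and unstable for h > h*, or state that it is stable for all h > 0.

Test eqn y'=λy, z=hλ:
  y_{n+1} = y_n + z·[7/8·y_n + 1/8·y_{n+1}] ⇒ (1 − 1/8z)y_{n+1} = (1 + 7/8z)y_n
  Hence R(z) = (1 + 7/8z)/(1 − 1/8z).

Need |R(x)|<1, x<0.
x=-0.87: |R|=0.2153
R=−1: 1+7/8x = −1+1/8x ⇒ -3/4x=2 ⇒ x=2/(-3/4)=-2.6667
Confirm numerically:
  x=-2.337: |R|=0.80865 <1
  x=-1.284: |R|=0.10642 <1
  x=-1.266: |R|=0.09303 <1
  x=-3.080: |R|=1.22383 >1
  x=-2.808: |R|=1.07846 >1
Stable set (-2.6667, 0).

(-2.6667,0); λ=-11 ⇒ h* = (8/3)/11 = 0.2424.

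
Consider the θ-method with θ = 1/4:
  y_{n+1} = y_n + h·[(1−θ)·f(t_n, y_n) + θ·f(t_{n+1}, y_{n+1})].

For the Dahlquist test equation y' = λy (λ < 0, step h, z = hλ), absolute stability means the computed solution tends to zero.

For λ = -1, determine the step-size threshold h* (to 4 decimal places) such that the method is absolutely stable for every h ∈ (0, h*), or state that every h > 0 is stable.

Set f=λy, z=hλ:
  y_{n+1} = y_n + z·[3/4·y_n + 1/4·y_{n+1}] ⇒ (1 − 1/4z)y_{n+1} = (1 + 3/4z)y_n
  so R(z) = (1 + 3/4z)/(1 − 1/4z).

Boundary: |R(x)|=1, x<0.
x=-0.33: |R|=0.6952
R=−1: 1+3/4x = −1+1/4x ⇒ -1/2x=2 ⇒ x=2/(-1/2)=-4.0000
Confirm numerically:
  x=-3.348: |R|=0.82254 <1
  x=-3.174: |R|=0.76972 <1
  x=-2.509: |R|=0.54187 <1
  x=-1.782: |R|=0.23279 <1
  x=-4.496: |R|=1.11676 >1
  x=-4.172: |R|=1.04209 >1
Stable set (-4.0000, 0).

(-4.0000,0); λ=-1 ⇒ h* = (4)/1 = 4.0000.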